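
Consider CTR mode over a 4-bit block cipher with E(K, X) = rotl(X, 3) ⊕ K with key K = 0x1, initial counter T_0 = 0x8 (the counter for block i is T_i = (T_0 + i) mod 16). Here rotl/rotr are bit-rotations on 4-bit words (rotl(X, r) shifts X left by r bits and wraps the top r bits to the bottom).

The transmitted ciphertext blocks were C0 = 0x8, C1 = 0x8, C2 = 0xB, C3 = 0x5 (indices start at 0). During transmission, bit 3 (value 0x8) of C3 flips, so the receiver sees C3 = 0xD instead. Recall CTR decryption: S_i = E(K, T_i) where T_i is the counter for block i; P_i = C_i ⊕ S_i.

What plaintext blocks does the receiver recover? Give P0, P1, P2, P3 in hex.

P0 = 0xD, P1 = 0x5, P2 = 0xF, P3 = 0x1

Only C3 changed, to 0xD. In CTR, a change in C_i flips the same bit in P_i only; the keystream is unaffected. Decrypting the received ciphertext:
P0: T = 0x8, S = E(K, T) = 0x5; 0x8 ⊕ 0x5 = 0xD.
P1: T = 0x9, S = E(K, T) = 0xD; 0x8 ⊕ 0xD = 0x5.
P2: T = 0xA, S = E(K, T) = 0x4; 0xB ⊕ 0x4 = 0xF.
P3: T = 0xB, S = E(K, T) = 0xC; 0xD ⊕ 0xC = 0x1.
Blocks that differ from the original plaintext: P3.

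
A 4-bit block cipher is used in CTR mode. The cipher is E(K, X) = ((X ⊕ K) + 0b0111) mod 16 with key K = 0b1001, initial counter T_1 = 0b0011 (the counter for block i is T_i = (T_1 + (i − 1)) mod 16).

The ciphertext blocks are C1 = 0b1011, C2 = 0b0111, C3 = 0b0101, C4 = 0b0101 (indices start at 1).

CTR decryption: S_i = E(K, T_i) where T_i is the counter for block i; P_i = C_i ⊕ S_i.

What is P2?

P2 = 0b0011

P2: T = 0b0100, S = E(K, T) = 0b0100; 0b0111 ⊕ 0b0100 = 0b0011.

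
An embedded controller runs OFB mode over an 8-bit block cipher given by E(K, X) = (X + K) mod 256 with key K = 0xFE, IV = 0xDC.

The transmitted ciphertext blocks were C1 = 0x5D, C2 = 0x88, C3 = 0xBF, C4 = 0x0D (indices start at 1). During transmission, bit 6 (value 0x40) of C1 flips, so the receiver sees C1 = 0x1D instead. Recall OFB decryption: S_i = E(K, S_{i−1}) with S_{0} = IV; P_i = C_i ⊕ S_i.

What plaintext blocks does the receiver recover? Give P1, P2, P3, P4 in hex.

Only C1 changed, to 0x1D. In OFB, a change in C_i flips the same bit in P_i only; the keystream is unaffected. Decrypting the received ciphertext:
P1: S = E(K, 0xDC) = 0xDA; 0x1D ⊕ 0xDA = 0xC7.
P2: S = E(K, 0xDA) = 0xD8; 0x88 ⊕ 0xD8 = 0x50.
P3: S = E(K, 0xD8) = 0xD6; 0xBF ⊕ 0xD6 = 0x69.
P4: S = E(K, 0xD6) = 0xD4; 0x0D ⊕ 0xD4 = 0xD9.
Blocks that differ from the original plaintext: P1.

P1 = 0xC7, P2 = 0x50, P3 = 0x69, P4 = 0xD9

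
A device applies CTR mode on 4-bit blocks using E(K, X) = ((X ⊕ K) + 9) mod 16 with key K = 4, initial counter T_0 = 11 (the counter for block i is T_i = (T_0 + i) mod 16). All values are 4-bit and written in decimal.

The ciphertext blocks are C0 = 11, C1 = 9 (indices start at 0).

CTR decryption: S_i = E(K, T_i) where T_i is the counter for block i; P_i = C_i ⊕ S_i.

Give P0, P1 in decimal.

P0: T = 11, S = E(K, T) = 8; 11 ⊕ 8 = 3.
P1: T = 12, S = E(K, T) = 1; 9 ⊕ 1 = 8.

P0 = 3, P1 = 8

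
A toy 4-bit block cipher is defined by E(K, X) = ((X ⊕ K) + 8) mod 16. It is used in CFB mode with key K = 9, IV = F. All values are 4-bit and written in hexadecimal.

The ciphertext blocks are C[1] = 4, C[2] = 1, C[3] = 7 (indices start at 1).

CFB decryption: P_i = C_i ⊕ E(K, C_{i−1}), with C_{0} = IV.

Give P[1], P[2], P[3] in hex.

P[1]: E(K, F) = E; 4 ⊕ E = A.
P[2]: E(K, 4) = 5; 1 ⊕ 5 = 4.
P[3]: E(K, 1) = 0; 7 ⊕ 0 = 7.

P[1] = A, P[2] = 4, P[3] = 7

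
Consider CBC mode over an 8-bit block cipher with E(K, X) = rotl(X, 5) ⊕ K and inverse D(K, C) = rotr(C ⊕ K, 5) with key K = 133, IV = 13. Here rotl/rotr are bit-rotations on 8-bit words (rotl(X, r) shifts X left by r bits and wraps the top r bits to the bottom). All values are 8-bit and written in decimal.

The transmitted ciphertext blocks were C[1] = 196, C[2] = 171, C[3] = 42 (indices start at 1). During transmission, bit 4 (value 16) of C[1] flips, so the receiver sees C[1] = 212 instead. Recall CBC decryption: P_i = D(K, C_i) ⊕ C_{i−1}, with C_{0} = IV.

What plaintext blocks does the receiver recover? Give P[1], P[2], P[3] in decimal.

Only C[1] changed, to 212. In CBC, a change in C_i garbles P_i and flips the same bit in P_{i+1}. Decrypting the received ciphertext:
P[1]: D(K, 212) = 138; 138 ⊕ 13 = 135.
P[2]: D(K, 171) = 113; 113 ⊕ 212 = 165.
P[3]: D(K, 42) = 125; 125 ⊕ 171 = 214.
Blocks that differ from the original plaintext: P[1], P[2].

P[1] = 135, P[2] = 165, P[3] = 214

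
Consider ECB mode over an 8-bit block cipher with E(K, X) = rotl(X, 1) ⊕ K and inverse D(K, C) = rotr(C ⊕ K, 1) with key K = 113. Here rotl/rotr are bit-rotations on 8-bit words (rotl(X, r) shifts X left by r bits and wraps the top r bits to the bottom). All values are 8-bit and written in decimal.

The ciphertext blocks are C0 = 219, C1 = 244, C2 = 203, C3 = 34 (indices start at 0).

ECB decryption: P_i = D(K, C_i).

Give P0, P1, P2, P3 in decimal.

P0 = 85, P1 = 194, P2 = 93, P3 = 169

P0: D(K, 219) = 85.
P1: D(K, 244) = 194.
P2: D(K, 203) = 93.
P3: D(K, 34) = 169.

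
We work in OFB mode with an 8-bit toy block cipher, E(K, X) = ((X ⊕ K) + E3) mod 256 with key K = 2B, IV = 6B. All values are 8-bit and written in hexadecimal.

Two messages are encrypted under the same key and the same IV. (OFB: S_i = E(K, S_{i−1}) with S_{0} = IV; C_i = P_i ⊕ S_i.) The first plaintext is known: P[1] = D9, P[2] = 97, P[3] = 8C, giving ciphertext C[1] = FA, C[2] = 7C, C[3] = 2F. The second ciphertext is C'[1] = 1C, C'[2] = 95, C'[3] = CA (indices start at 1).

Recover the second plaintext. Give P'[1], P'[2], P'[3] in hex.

P'[1] = 3F, P'[2] = 7E, P'[3] = 69

In OFB with a reused IV, both messages share the same keystream S_i, so C_i ⊕ C'_i = P_i ⊕ P'_i and thus P'_i = P_i ⊕ C_i ⊕ C'_i.
P'[1]: D9 ⊕ FA ⊕ 1C = 3F.
P'[2]: 97 ⊕ 7C ⊕ 95 = 7E.
P'[3]: 8C ⊕ 2F ⊕ CA = 69.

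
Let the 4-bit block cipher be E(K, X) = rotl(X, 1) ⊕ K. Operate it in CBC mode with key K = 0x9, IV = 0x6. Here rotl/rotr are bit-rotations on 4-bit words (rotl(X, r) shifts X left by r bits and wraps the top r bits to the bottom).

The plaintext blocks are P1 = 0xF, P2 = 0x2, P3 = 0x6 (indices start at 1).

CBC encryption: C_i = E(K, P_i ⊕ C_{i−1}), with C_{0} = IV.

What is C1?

C1 = 0xA

C1: P1 ⊕ 0x6 = 0x9; E(K, 0x9) = 0xA.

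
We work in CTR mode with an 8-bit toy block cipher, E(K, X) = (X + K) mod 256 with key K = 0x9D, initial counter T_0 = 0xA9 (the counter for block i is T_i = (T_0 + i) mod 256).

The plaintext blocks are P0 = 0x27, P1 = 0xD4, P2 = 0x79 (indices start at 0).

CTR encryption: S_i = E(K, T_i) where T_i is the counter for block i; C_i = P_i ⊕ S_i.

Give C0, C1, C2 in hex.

C0: T = 0xA9, S = E(K, T) = 0x46; 0x27 ⊕ 0x46 = 0x61.
C1: T = 0xAA, S = E(K, T) = 0x47; 0xD4 ⊕ 0x47 = 0x93.
C2: T = 0xAB, S = E(K, T) = 0x48; 0x79 ⊕ 0x48 = 0x31.

C0 = 0x61, C1 = 0x93, C2 = 0x31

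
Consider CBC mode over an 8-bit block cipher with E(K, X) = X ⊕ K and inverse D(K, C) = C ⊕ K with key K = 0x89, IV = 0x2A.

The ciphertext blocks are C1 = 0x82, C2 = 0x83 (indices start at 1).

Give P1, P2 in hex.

P1 = 0x21, P2 = 0x88

CBC decryption: P_i = D(K, C_i) ⊕ C_{i−1}, with C_{0} = IV.
P1: D(K, 0x82) = 0x0B; 0x0B ⊕ 0x2A = 0x21.
P2: D(K, 0x83) = 0x0A; 0x0A ⊕ 0x82 = 0x88.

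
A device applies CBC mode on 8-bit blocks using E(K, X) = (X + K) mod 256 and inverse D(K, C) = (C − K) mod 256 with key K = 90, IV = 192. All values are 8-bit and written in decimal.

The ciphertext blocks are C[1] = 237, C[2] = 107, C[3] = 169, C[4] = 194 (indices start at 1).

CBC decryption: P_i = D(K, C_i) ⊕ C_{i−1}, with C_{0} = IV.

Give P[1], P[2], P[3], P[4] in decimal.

P[1] = 83, P[2] = 252, P[3] = 36, P[4] = 193

P[1]: D(K, 237) = 147; 147 ⊕ 192 = 83.
P[2]: D(K, 107) = 17; 17 ⊕ 237 = 252.
P[3]: D(K, 169) = 79; 79 ⊕ 107 = 36.
P[4]: D(K, 194) = 104; 104 ⊕ 169 = 193.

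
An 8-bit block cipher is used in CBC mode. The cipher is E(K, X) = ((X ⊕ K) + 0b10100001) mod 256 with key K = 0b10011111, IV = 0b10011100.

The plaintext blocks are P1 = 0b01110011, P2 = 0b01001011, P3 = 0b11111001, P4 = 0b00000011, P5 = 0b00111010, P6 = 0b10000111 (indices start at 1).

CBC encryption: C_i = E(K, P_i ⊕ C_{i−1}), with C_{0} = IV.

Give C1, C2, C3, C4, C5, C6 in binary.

C1 = 0b00010001, C2 = 0b01100110, C3 = 0b10100001, C4 = 0b11011110, C5 = 0b00011100, C6 = 0b10100101

C1: P1 ⊕ 0b10011100 = 0b11101111; E(K, 0b11101111) = 0b00010001.
C2: P2 ⊕ 0b00010001 = 0b01011010; E(K, 0b01011010) = 0b01100110.
C3: P3 ⊕ 0b01100110 = 0b10011111; E(K, 0b10011111) = 0b10100001.
C4: P4 ⊕ 0b10100001 = 0b10100010; E(K, 0b10100010) = 0b11011110.
C5: P5 ⊕ 0b11011110 = 0b11100100; E(K, 0b11100100) = 0b00011100.
C6: P6 ⊕ 0b00011100 = 0b10011011; E(K, 0b10011011) = 0b10100101.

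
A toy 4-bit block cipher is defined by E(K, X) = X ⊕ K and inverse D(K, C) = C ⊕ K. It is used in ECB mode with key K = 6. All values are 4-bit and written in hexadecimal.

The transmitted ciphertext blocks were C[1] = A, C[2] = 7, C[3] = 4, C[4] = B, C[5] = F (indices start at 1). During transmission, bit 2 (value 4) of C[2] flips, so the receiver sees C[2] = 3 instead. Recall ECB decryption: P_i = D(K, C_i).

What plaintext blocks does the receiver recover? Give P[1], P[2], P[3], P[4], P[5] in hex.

P[1] = C, P[2] = 5, P[3] = 2, P[4] = D, P[5] = 9

Only C[2] changed, to 3. In ECB, a change in C_i affects only P_i. Decrypting the received ciphertext:
P[1]: D(K, A) = C.
P[2]: D(K, 3) = 5.
P[3]: D(K, 4) = 2.
P[4]: D(K, B) = D.
P[5]: D(K, F) = 9.
Blocks that differ from the original plaintext: P[2].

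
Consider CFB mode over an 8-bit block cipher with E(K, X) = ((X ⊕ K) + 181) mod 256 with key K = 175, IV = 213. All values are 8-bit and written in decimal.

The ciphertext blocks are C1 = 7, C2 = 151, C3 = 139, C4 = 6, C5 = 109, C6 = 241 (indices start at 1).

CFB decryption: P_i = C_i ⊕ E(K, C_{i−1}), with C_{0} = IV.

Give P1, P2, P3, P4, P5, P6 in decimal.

P1 = 40, P2 = 202, P3 = 102, P4 = 223, P5 = 51, P6 = 134

P1: E(K, 213) = 47; 7 ⊕ 47 = 40.
P2: E(K, 7) = 93; 151 ⊕ 93 = 202.
P3: E(K, 151) = 237; 139 ⊕ 237 = 102.
P4: E(K, 139) = 217; 6 ⊕ 217 = 223.
P5: E(K, 6) = 94; 109 ⊕ 94 = 51.
P6: E(K, 109) = 119; 241 ⊕ 119 = 134.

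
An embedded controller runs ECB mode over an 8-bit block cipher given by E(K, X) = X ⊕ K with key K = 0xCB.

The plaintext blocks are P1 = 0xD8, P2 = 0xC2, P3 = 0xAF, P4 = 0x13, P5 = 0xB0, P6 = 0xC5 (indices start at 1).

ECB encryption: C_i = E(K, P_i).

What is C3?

C3 = 0x64

C3: E(K, 0xAF) = 0x64.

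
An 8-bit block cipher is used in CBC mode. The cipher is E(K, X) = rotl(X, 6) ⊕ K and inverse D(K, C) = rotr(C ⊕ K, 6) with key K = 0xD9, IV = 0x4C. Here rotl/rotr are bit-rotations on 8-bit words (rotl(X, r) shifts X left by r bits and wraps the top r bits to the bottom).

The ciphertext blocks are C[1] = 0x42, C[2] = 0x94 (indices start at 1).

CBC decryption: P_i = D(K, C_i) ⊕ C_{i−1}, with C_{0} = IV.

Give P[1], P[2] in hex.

P[1] = 0x22, P[2] = 0x77

P[1]: D(K, 0x42) = 0x6E; 0x6E ⊕ 0x4C = 0x22.
P[2]: D(K, 0x94) = 0x35; 0x35 ⊕ 0x42 = 0x77.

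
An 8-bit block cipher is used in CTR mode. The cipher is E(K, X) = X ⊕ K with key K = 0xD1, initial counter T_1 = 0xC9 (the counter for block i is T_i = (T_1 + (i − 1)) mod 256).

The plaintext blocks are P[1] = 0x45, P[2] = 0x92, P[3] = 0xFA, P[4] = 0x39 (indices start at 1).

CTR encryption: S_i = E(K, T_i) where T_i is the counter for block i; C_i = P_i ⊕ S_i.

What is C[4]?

C[1]: T = 0xC9, S = E(K, T) = 0x18; 0x45 ⊕ 0x18 = 0x5D.
C[2]: T = 0xCA, S = E(K, T) = 0x1B; 0x92 ⊕ 0x1B = 0x89.
C[3]: T = 0xCB, S = E(K, T) = 0x1A; 0xFA ⊕ 0x1A = 0xE0.
C[4]: T = 0xCC, S = E(K, T) = 0x1D; 0x39 ⊕ 0x1D = 0x24.

C[4] = 0x24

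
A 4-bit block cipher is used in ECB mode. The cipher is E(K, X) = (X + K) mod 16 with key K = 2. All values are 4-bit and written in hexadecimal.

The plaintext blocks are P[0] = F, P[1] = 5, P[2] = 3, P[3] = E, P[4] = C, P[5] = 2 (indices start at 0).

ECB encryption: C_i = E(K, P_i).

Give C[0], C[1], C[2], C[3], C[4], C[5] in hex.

C[0] = 1, C[1] = 7, C[2] = 5, C[3] = 0, C[4] = E, C[5] = 4

C[0]: E(K, F) = 1.
C[1]: E(K, 5) = 7.
C[2]: E(K, 3) = 5.
C[3]: E(K, E) = 0.
C[4]: E(K, C) = E.
C[5]: E(K, 2) = 4.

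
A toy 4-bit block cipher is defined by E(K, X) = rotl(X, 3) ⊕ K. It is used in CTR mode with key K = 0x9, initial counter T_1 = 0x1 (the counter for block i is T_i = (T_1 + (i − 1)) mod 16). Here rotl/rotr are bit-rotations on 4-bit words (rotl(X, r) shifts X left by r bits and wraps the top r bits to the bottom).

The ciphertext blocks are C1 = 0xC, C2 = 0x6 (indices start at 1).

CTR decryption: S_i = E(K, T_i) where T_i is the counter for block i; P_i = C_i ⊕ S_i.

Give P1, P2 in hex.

P1 = 0xD, P2 = 0xE

P1: T = 0x1, S = E(K, T) = 0x1; 0xC ⊕ 0x1 = 0xD.
P2: T = 0x2, S = E(K, T) = 0x8; 0x6 ⊕ 0x8 = 0xE.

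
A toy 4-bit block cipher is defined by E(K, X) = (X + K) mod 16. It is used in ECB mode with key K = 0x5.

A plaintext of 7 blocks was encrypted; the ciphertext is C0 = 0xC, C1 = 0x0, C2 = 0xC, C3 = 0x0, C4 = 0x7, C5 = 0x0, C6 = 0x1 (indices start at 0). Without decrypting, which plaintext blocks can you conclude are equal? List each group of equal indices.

ECB encrypts each block independently with the same key, so equal ciphertext blocks imply equal plaintext blocks.
C0 = C2 = 0xC, so P0 = P2.
C1 = C3 = C5 = 0x0, so P1 = P3 = P5.

P0 = P2; P1 = P3 = P5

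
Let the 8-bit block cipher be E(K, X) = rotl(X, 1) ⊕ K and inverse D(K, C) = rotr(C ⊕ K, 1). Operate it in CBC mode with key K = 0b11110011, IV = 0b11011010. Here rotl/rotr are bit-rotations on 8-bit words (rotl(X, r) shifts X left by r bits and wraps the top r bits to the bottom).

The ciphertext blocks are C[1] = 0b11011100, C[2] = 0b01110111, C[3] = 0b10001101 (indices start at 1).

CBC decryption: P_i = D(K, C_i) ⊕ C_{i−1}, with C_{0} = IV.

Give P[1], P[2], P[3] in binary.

P[1]: D(K, 0b11011100) = 0b10010111; 0b10010111 ⊕ 0b11011010 = 0b01001101.
P[2]: D(K, 0b01110111) = 0b01000010; 0b01000010 ⊕ 0b11011100 = 0b10011110.
P[3]: D(K, 0b10001101) = 0b00111111; 0b00111111 ⊕ 0b01110111 = 0b01001000.

P[1] = 0b01001101, P[2] = 0b10011110, P[3] = 0b01001000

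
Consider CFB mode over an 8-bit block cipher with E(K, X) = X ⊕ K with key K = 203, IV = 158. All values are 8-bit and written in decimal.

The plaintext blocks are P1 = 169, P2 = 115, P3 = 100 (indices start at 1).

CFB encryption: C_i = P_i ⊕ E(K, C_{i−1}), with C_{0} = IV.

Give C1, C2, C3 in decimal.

C1: E(K, 158) = 85; 169 ⊕ 85 = 252.
C2: E(K, 252) = 55; 115 ⊕ 55 = 68.
C3: E(K, 68) = 143; 100 ⊕ 143 = 235.

C1 = 252, C2 = 68, C3 = 235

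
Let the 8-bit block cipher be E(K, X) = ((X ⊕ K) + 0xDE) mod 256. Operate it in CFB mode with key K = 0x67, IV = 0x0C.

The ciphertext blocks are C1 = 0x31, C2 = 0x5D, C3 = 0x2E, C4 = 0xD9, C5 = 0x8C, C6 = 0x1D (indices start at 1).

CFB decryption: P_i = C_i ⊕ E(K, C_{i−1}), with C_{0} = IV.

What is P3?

P3: E(K, 0x5D) = 0x18; 0x2E ⊕ 0x18 = 0x36.

P3 = 0x36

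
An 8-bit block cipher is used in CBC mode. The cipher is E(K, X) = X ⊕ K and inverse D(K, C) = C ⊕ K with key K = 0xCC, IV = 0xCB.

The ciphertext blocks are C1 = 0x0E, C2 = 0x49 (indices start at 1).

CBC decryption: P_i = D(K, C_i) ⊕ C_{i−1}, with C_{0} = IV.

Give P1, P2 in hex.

P1 = 0x09, P2 = 0x8B

P1: D(K, 0x0E) = 0xC2; 0xC2 ⊕ 0xCB = 0x09.
P2: D(K, 0x49) = 0x85; 0x85 ⊕ 0x0E = 0x8B.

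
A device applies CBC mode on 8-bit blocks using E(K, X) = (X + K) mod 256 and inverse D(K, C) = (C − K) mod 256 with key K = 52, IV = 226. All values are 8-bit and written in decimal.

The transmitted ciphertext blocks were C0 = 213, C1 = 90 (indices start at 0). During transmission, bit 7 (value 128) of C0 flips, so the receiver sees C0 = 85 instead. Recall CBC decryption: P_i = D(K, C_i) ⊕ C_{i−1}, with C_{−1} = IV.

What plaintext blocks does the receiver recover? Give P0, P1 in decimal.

P0 = 195, P1 = 115

Only C0 changed, to 85. In CBC, a change in C_i garbles P_i and flips the same bit in P_{i+1}. Decrypting the received ciphertext:
P0: D(K, 85) = 33; 33 ⊕ 226 = 195.
P1: D(K, 90) = 38; 38 ⊕ 85 = 115.
Blocks that differ from the original plaintext: P0, P1.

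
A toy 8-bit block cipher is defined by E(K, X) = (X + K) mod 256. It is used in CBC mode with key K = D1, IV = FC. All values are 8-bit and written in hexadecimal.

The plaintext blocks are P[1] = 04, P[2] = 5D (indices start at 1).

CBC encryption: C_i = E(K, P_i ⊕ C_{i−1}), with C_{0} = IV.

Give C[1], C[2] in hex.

C[1]: P[1] ⊕ FC = F8; E(K, F8) = C9.
C[2]: P[2] ⊕ C9 = 94; E(K, 94) = 65.

C[1] = C9, C[2] = 65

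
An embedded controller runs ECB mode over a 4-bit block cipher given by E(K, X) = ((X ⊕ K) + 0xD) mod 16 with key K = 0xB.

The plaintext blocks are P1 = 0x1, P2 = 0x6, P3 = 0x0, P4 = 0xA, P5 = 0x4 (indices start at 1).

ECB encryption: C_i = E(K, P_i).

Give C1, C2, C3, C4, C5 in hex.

C1 = 0x7, C2 = 0xA, C3 = 0x8, C4 = 0xE, C5 = 0xC

C1: E(K, 0x1) = 0x7.
C2: E(K, 0x6) = 0xA.
C3: E(K, 0x0) = 0x8.
C4: E(K, 0xA) = 0xE.
C5: E(K, 0x4) = 0xC.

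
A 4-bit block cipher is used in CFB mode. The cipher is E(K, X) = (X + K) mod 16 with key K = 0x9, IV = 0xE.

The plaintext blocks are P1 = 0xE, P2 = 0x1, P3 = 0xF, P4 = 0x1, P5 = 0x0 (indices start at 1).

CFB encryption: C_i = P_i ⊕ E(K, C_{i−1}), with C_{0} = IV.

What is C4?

C4 = 0xD

C1: E(K, 0xE) = 0x7; 0xE ⊕ 0x7 = 0x9.
C2: E(K, 0x9) = 0x2; 0x1 ⊕ 0x2 = 0x3.
C3: E(K, 0x3) = 0xC; 0xF ⊕ 0xC = 0x3.
C4: E(K, 0x3) = 0xC; 0x1 ⊕ 0xC = 0xD.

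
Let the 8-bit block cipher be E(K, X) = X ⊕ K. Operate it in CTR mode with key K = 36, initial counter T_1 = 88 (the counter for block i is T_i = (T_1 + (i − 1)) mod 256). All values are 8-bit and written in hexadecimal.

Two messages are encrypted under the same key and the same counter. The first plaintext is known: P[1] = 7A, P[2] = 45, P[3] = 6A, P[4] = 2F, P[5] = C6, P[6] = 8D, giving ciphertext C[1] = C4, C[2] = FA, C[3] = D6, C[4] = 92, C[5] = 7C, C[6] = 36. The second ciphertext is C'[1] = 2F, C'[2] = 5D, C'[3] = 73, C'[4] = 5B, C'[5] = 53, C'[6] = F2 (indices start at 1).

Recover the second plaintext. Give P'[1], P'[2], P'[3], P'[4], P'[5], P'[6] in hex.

P'[1] = 91, P'[2] = E2, P'[3] = CF, P'[4] = E6, P'[5] = E9, P'[6] = 49

In CTR with a reused counter, both messages share the same keystream S_i, so C_i ⊕ C'_i = P_i ⊕ P'_i and thus P'_i = P_i ⊕ C_i ⊕ C'_i.
P'[1]: 7A ⊕ C4 ⊕ 2F = 91.
P'[2]: 45 ⊕ FA ⊕ 5D = E2.
P'[3]: 6A ⊕ D6 ⊕ 73 = CF.
P'[4]: 2F ⊕ 92 ⊕ 5B = E6.
P'[5]: C6 ⊕ 7C ⊕ 53 = E9.
P'[6]: 8D ⊕ 36 ⊕ F2 = 49.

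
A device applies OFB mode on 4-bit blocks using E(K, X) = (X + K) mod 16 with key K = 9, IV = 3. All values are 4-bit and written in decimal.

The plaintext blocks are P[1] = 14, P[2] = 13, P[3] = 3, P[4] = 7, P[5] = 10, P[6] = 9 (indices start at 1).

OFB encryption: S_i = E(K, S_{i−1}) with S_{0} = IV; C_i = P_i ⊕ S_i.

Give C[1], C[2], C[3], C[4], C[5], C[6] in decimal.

C[1] = 2, C[2] = 8, C[3] = 13, C[4] = 0, C[5] = 10, C[6] = 0

C[1]: S = E(K, 3) = 12; 14 ⊕ 12 = 2.
C[2]: S = E(K, 12) = 5; 13 ⊕ 5 = 8.
C[3]: S = E(K, 5) = 14; 3 ⊕ 14 = 13.
C[4]: S = E(K, 14) = 7; 7 ⊕ 7 = 0.
C[5]: S = E(K, 7) = 0; 10 ⊕ 0 = 10.
C[6]: S = E(K, 0) = 9; 9 ⊕ 9 = 0.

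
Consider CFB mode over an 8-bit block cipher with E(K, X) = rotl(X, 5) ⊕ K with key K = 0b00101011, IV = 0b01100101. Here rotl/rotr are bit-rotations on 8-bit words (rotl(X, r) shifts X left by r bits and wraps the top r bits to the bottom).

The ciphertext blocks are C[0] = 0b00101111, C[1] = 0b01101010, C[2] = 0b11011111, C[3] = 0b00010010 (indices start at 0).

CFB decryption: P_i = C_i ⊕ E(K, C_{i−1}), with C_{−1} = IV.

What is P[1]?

P[1]: E(K, 0b00101111) = 0b11001110; 0b01101010 ⊕ 0b11001110 = 0b10100100.

P[1] = 0b10100100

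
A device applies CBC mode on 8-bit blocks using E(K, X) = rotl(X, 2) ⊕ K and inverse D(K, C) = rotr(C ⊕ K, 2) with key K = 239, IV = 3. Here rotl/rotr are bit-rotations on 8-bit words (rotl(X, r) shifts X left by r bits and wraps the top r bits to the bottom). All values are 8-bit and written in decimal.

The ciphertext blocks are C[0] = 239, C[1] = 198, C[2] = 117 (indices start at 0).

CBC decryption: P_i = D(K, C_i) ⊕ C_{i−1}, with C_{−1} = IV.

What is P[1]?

P[1] = 165

P[1]: D(K, 198) = 74; 74 ⊕ 239 = 165.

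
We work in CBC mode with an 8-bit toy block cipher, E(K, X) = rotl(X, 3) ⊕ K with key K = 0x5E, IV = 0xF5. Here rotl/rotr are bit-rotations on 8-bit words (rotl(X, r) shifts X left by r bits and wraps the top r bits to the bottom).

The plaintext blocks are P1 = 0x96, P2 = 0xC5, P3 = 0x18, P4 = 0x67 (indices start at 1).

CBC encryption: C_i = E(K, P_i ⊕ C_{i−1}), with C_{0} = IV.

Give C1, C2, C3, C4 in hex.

C1: P1 ⊕ 0xF5 = 0x63; E(K, 0x63) = 0x45.
C2: P2 ⊕ 0x45 = 0x80; E(K, 0x80) = 0x5A.
C3: P3 ⊕ 0x5A = 0x42; E(K, 0x42) = 0x4C.
C4: P4 ⊕ 0x4C = 0x2B; E(K, 0x2B) = 0x07.

C1 = 0x45, C2 = 0x5A, C3 = 0x4C, C4 = 0x07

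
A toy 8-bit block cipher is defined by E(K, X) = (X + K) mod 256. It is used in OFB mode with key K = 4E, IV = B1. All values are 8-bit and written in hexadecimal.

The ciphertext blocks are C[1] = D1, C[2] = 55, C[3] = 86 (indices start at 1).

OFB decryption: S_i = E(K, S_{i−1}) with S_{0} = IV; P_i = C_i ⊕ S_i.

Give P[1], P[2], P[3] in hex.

P[1]: S = E(K, B1) = FF; D1 ⊕ FF = 2E.
P[2]: S = E(K, FF) = 4D; 55 ⊕ 4D = 18.
P[3]: S = E(K, 4D) = 9B; 86 ⊕ 9B = 1D.

P[1] = 2E, P[2] = 18, P[3] = 1D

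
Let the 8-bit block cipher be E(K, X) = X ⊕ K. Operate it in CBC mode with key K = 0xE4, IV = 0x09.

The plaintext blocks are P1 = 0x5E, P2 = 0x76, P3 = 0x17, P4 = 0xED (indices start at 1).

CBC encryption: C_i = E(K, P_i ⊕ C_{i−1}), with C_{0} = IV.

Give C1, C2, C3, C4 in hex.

C1 = 0xB3, C2 = 0x21, C3 = 0xD2, C4 = 0xDB

C1: P1 ⊕ 0x09 = 0x57; E(K, 0x57) = 0xB3.
C2: P2 ⊕ 0xB3 = 0xC5; E(K, 0xC5) = 0x21.
C3: P3 ⊕ 0x21 = 0x36; E(K, 0x36) = 0xD2.
C4: P4 ⊕ 0xD2 = 0x3F; E(K, 0x3F) = 0xDB.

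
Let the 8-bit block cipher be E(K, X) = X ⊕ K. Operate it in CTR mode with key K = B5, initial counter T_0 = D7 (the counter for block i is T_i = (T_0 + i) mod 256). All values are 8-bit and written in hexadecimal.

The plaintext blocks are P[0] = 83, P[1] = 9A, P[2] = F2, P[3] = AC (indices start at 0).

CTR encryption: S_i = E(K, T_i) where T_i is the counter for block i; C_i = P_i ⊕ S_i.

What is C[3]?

C[3] = C3

C[0]: T = D7, S = E(K, T) = 62; 83 ⊕ 62 = E1.
C[1]: T = D8, S = E(K, T) = 6D; 9A ⊕ 6D = F7.
C[2]: T = D9, S = E(K, T) = 6C; F2 ⊕ 6C = 9E.
C[3]: T = DA, S = E(K, T) = 6F; AC ⊕ 6F = C3.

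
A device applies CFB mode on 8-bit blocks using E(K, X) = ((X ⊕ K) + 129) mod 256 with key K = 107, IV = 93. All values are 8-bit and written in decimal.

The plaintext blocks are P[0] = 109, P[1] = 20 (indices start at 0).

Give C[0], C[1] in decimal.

CFB encryption: C_i = P_i ⊕ E(K, C_{i−1}), with C_{−1} = IV.
C[0]: E(K, 93) = 183; 109 ⊕ 183 = 218.
C[1]: E(K, 218) = 50; 20 ⊕ 50 = 38.

C[0] = 218, C[1] = 38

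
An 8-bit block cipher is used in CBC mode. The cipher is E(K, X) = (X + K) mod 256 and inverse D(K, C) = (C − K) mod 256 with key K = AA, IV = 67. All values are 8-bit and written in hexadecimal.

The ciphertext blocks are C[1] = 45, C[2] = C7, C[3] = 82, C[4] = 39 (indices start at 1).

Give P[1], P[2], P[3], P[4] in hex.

CBC decryption: P_i = D(K, C_i) ⊕ C_{i−1}, with C_{0} = IV.
P[1]: D(K, 45) = 9B; 9B ⊕ 67 = FC.
P[2]: D(K, C7) = 1D; 1D ⊕ 45 = 58.
P[3]: D(K, 82) = D8; D8 ⊕ C7 = 1F.
P[4]: D(K, 39) = 8F; 8F ⊕ 82 = 0D.

P[1] = FC, P[2] = 58, P[3] = 1F, P[4] = 0D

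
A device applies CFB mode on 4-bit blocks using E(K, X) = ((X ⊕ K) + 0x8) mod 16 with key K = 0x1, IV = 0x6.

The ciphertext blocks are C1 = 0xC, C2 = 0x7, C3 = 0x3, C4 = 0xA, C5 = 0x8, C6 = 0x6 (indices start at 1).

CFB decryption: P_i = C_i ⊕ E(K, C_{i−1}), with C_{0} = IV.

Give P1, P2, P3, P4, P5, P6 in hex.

P1: E(K, 0x6) = 0xF; 0xC ⊕ 0xF = 0x3.
P2: E(K, 0xC) = 0x5; 0x7 ⊕ 0x5 = 0x2.
P3: E(K, 0x7) = 0xE; 0x3 ⊕ 0xE = 0xD.
P4: E(K, 0x3) = 0xA; 0xA ⊕ 0xA = 0x0.
P5: E(K, 0xA) = 0x3; 0x8 ⊕ 0x3 = 0xB.
P6: E(K, 0x8) = 0x1; 0x6 ⊕ 0x1 = 0x7.

P1 = 0x3, P2 = 0x2, P3 = 0xD, P4 = 0x0, P5 = 0xB, P6 = 0x7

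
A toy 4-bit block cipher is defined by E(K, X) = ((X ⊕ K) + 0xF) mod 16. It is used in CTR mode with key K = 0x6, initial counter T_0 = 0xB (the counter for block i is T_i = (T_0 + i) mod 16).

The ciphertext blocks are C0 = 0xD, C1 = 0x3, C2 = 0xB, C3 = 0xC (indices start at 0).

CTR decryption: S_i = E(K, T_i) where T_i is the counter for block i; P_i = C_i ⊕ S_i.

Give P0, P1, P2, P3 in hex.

P0: T = 0xB, S = E(K, T) = 0xC; 0xD ⊕ 0xC = 0x1.
P1: T = 0xC, S = E(K, T) = 0x9; 0x3 ⊕ 0x9 = 0xA.
P2: T = 0xD, S = E(K, T) = 0xA; 0xB ⊕ 0xA = 0x1.
P3: T = 0xE, S = E(K, T) = 0x7; 0xC ⊕ 0x7 = 0xB.

P0 = 0x1, P1 = 0xA, P2 = 0x1, P3 = 0xB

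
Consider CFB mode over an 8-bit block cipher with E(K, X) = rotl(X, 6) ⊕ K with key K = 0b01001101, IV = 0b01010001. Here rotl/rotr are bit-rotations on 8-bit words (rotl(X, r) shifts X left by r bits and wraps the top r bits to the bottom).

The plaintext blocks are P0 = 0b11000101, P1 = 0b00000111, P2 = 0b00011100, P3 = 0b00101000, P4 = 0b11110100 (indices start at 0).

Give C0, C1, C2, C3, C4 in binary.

CFB encryption: C_i = P_i ⊕ E(K, C_{i−1}), with C_{−1} = IV.
C0: E(K, 0b01010001) = 0b00011001; 0b11000101 ⊕ 0b00011001 = 0b11011100.
C1: E(K, 0b11011100) = 0b01111010; 0b00000111 ⊕ 0b01111010 = 0b01111101.
C2: E(K, 0b01111101) = 0b00010010; 0b00011100 ⊕ 0b00010010 = 0b00001110.
C3: E(K, 0b00001110) = 0b11001110; 0b00101000 ⊕ 0b11001110 = 0b11100110.
C4: E(K, 0b11100110) = 0b11110100; 0b11110100 ⊕ 0b11110100 = 0b00000000.

C0 = 0b11011100, C1 = 0b01111101, C2 = 0b00001110, C3 = 0b11100110, C4 = 0b00000000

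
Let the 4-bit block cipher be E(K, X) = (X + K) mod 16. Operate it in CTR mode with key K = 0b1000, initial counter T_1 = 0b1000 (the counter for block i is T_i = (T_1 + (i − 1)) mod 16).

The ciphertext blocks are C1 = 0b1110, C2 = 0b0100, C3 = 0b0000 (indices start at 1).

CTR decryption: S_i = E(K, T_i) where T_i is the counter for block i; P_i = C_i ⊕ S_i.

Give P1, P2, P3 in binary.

P1: T = 0b1000, S = E(K, T) = 0b0000; 0b1110 ⊕ 0b0000 = 0b1110.
P2: T = 0b1001, S = E(K, T) = 0b0001; 0b0100 ⊕ 0b0001 = 0b0101.
P3: T = 0b1010, S = E(K, T) = 0b0010; 0b0000 ⊕ 0b0010 = 0b0010.

P1 = 0b1110, P2 = 0b0101, P3 = 0b0010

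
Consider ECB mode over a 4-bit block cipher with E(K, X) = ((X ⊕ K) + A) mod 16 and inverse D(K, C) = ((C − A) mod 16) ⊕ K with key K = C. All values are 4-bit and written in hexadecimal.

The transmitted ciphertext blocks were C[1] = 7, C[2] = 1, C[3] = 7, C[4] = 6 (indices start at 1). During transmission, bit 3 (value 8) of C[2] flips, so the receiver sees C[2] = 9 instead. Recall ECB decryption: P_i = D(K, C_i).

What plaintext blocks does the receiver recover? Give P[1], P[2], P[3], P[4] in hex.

P[1] = 1, P[2] = 3, P[3] = 1, P[4] = 0

Only C[2] changed, to 9. In ECB, a change in C_i affects only P_i. Decrypting the received ciphertext:
P[1]: D(K, 7) = 1.
P[2]: D(K, 9) = 3.
P[3]: D(K, 7) = 1.
P[4]: D(K, 6) = 0.
Blocks that differ from the original plaintext: P[2].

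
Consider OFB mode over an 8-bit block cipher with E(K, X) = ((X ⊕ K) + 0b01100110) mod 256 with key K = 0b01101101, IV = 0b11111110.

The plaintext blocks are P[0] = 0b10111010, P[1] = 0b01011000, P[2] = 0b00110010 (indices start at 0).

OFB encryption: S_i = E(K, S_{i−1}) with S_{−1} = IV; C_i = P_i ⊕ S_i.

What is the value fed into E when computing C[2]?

C[0]: S = E(K, 0b11111110) = 0b11111001; 0b10111010 ⊕ 0b11111001 = 0b01000011.
C[1]: S = E(K, 0b11111001) = 0b11111010; 0b01011000 ⊕ 0b11111010 = 0b10100010.
C[2]: S = E(K, 0b11111010) = 0b11111101; 0b00110010 ⊕ 0b11111101 = 0b11001111.
So the input to E for block [2] is 0b11111010.

0b11111010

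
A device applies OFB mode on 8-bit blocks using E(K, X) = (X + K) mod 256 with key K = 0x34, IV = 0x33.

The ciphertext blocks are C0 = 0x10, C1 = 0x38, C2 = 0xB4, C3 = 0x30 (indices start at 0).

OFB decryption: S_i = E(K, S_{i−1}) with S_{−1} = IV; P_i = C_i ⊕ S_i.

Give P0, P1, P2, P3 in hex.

P0: S = E(K, 0x33) = 0x67; 0x10 ⊕ 0x67 = 0x77.
P1: S = E(K, 0x67) = 0x9B; 0x38 ⊕ 0x9B = 0xA3.
P2: S = E(K, 0x9B) = 0xCF; 0xB4 ⊕ 0xCF = 0x7B.
P3: S = E(K, 0xCF) = 0x03; 0x30 ⊕ 0x03 = 0x33.

P0 = 0x77, P1 = 0xA3, P2 = 0x7B, P3 = 0x33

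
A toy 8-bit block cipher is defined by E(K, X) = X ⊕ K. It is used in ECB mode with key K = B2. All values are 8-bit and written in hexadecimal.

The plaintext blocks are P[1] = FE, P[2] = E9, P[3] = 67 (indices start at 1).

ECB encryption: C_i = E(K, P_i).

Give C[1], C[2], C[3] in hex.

C[1]: E(K, FE) = 4C.
C[2]: E(K, E9) = 5B.
C[3]: E(K, 67) = D5.

C[1] = 4C, C[2] = 5B, C[3] = D5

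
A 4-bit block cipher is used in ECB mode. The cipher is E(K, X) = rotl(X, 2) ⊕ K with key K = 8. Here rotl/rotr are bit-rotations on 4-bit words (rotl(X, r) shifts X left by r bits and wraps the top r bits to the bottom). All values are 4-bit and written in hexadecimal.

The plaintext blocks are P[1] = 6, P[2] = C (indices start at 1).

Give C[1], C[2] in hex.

ECB encryption: C_i = E(K, P_i).
C[1]: E(K, 6) = 1.
C[2]: E(K, C) = B.

C[1] = 1, C[2] = B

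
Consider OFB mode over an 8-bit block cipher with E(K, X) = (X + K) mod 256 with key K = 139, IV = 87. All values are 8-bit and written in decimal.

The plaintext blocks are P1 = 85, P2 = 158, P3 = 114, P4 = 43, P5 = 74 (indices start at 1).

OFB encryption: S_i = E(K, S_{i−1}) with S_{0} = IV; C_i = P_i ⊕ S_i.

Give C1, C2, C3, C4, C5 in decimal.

C1 = 183, C2 = 243, C3 = 138, C4 = 168, C5 = 68

C1: S = E(K, 87) = 226; 85 ⊕ 226 = 183.
C2: S = E(K, 226) = 109; 158 ⊕ 109 = 243.
C3: S = E(K, 109) = 248; 114 ⊕ 248 = 138.
C4: S = E(K, 248) = 131; 43 ⊕ 131 = 168.
C5: S = E(K, 131) = 14; 74 ⊕ 14 = 68.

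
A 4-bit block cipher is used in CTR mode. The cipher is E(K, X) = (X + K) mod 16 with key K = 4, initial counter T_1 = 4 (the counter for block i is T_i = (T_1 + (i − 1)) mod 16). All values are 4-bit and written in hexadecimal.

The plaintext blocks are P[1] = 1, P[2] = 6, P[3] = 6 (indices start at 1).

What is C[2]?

CTR encryption: S_i = E(K, T_i) where T_i is the counter for block i; C_i = P_i ⊕ S_i.
C[1]: T = 4, S = E(K, T) = 8; 1 ⊕ 8 = 9.
C[2]: T = 5, S = E(K, T) = 9; 6 ⊕ 9 = F.

C[2] = F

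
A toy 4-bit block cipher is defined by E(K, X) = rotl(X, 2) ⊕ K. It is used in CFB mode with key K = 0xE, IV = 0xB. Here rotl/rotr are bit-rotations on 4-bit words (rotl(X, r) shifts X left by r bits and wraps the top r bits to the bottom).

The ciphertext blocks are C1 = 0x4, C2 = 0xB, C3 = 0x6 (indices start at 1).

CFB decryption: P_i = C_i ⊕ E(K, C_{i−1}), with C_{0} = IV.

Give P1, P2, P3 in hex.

P1: E(K, 0xB) = 0x0; 0x4 ⊕ 0x0 = 0x4.
P2: E(K, 0x4) = 0xF; 0xB ⊕ 0xF = 0x4.
P3: E(K, 0xB) = 0x0; 0x6 ⊕ 0x0 = 0x6.

P1 = 0x4, P2 = 0x4, P3 = 0x6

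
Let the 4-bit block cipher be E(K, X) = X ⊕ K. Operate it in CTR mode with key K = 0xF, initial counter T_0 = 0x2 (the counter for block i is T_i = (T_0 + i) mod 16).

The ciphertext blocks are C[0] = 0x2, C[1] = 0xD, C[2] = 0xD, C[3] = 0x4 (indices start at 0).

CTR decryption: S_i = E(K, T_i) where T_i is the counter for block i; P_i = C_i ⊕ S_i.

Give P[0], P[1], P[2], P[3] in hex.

P[0]: T = 0x2, S = E(K, T) = 0xD; 0x2 ⊕ 0xD = 0xF.
P[1]: T = 0x3, S = E(K, T) = 0xC; 0xD ⊕ 0xC = 0x1.
P[2]: T = 0x4, S = E(K, T) = 0xB; 0xD ⊕ 0xB = 0x6.
P[3]: T = 0x5, S = E(K, T) = 0xA; 0x4 ⊕ 0xA = 0xE.

P[0] = 0xF, P[1] = 0x1, P[2] = 0x6, P[3] = 0xE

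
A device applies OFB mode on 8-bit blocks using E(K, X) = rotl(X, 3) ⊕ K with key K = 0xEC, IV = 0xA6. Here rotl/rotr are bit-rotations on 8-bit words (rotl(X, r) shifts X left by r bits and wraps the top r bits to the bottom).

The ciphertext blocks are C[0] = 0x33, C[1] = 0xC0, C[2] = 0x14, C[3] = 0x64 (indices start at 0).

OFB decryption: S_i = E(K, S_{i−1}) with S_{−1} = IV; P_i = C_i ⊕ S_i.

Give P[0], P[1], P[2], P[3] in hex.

P[0] = 0xEA, P[1] = 0xE2, P[2] = 0xE9, P[3] = 0x67

P[0]: S = E(K, 0xA6) = 0xD9; 0x33 ⊕ 0xD9 = 0xEA.
P[1]: S = E(K, 0xD9) = 0x22; 0xC0 ⊕ 0x22 = 0xE2.
P[2]: S = E(K, 0x22) = 0xFD; 0x14 ⊕ 0xFD = 0xE9.
P[3]: S = E(K, 0xFD) = 0x03; 0x64 ⊕ 0x03 = 0x67.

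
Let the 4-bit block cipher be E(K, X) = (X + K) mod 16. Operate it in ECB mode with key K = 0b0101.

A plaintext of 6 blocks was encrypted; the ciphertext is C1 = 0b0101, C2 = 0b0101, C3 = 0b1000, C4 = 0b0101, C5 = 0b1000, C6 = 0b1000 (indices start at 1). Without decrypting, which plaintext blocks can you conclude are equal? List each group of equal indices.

ECB encrypts each block independently with the same key, so equal ciphertext blocks imply equal plaintext blocks.
C1 = C2 = C4 = 0b0101, so P1 = P2 = P4.
C3 = C5 = C6 = 0b1000, so P3 = P5 = P6.

P1 = P2 = P4; P3 = P5 = P6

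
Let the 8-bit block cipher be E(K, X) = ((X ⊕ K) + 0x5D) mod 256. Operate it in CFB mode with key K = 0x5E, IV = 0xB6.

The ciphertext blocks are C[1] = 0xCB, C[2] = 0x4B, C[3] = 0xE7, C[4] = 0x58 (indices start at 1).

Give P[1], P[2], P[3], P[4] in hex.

CFB decryption: P_i = C_i ⊕ E(K, C_{i−1}), with C_{0} = IV.
P[1]: E(K, 0xB6) = 0x45; 0xCB ⊕ 0x45 = 0x8E.
P[2]: E(K, 0xCB) = 0xF2; 0x4B ⊕ 0xF2 = 0xB9.
P[3]: E(K, 0x4B) = 0x72; 0xE7 ⊕ 0x72 = 0x95.
P[4]: E(K, 0xE7) = 0x16; 0x58 ⊕ 0x16 = 0x4E.

P[1] = 0x8E, P[2] = 0xB9, P[3] = 0x95, P[4] = 0x4E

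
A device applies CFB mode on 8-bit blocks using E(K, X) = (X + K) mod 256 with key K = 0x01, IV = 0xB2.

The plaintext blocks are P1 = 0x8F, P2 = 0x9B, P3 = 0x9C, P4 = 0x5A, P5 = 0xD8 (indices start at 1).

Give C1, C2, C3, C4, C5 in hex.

CFB encryption: C_i = P_i ⊕ E(K, C_{i−1}), with C_{0} = IV.
C1: E(K, 0xB2) = 0xB3; 0x8F ⊕ 0xB3 = 0x3C.
C2: E(K, 0x3C) = 0x3D; 0x9B ⊕ 0x3D = 0xA6.
C3: E(K, 0xA6) = 0xA7; 0x9C ⊕ 0xA7 = 0x3B.
C4: E(K, 0x3B) = 0x3C; 0x5A ⊕ 0x3C = 0x66.
C5: E(K, 0x66) = 0x67; 0xD8 ⊕ 0x67 = 0xBF.

C1 = 0x3C, C2 = 0xA6, C3 = 0x3B, C4 = 0x66, C5 = 0xBF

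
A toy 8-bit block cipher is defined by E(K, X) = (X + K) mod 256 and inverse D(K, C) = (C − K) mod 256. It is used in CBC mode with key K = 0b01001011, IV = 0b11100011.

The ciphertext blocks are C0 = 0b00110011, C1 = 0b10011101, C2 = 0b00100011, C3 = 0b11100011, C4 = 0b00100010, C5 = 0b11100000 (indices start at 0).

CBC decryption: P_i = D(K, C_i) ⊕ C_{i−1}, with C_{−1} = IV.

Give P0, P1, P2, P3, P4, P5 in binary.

P0: D(K, 0b00110011) = 0b11101000; 0b11101000 ⊕ 0b11100011 = 0b00001011.
P1: D(K, 0b10011101) = 0b01010010; 0b01010010 ⊕ 0b00110011 = 0b01100001.
P2: D(K, 0b00100011) = 0b11011000; 0b11011000 ⊕ 0b10011101 = 0b01000101.
P3: D(K, 0b11100011) = 0b10011000; 0b10011000 ⊕ 0b00100011 = 0b10111011.
P4: D(K, 0b00100010) = 0b11010111; 0b11010111 ⊕ 0b11100011 = 0b00110100.
P5: D(K, 0b11100000) = 0b10010101; 0b10010101 ⊕ 0b00100010 = 0b10110111.

P0 = 0b00001011, P1 = 0b01100001, P2 = 0b01000101, P3 = 0b10111011, P4 = 0b00110100, P5 = 0b10110111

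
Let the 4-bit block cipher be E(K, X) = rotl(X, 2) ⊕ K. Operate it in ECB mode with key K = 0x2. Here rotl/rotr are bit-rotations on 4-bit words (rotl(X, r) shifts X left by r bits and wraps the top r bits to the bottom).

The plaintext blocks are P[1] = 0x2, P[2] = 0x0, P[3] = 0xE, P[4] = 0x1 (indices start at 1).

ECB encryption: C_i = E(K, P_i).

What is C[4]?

C[4] = 0x6

C[4]: E(K, 0x1) = 0x6.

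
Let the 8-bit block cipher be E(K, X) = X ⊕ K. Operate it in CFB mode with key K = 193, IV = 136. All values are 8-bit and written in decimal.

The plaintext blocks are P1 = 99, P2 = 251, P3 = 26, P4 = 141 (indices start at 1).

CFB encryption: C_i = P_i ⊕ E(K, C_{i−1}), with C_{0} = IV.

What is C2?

C1: E(K, 136) = 73; 99 ⊕ 73 = 42.
C2: E(K, 42) = 235; 251 ⊕ 235 = 16.

C2 = 16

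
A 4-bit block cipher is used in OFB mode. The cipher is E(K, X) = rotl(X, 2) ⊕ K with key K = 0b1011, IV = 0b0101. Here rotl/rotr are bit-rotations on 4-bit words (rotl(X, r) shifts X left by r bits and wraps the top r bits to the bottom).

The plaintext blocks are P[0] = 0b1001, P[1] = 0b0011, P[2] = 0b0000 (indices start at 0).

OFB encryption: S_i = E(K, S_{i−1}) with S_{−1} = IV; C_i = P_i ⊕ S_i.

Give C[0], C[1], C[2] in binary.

C[0] = 0b0111, C[1] = 0b0011, C[2] = 0b1011

C[0]: S = E(K, 0b0101) = 0b1110; 0b1001 ⊕ 0b1110 = 0b0111.
C[1]: S = E(K, 0b1110) = 0b0000; 0b0011 ⊕ 0b0000 = 0b0011.
C[2]: S = E(K, 0b0000) = 0b1011; 0b0000 ⊕ 0b1011 = 0b1011.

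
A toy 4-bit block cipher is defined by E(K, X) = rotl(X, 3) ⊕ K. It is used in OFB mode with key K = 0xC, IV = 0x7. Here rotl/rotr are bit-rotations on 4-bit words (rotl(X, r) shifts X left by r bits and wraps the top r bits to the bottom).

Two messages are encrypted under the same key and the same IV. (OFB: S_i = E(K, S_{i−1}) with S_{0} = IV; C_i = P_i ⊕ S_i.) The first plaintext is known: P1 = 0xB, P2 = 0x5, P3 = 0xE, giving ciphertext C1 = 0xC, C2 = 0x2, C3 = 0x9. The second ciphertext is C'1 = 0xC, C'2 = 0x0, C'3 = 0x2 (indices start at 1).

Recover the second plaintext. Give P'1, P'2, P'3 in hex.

In OFB with a reused IV, both messages share the same keystream S_i, so C_i ⊕ C'_i = P_i ⊕ P'_i and thus P'_i = P_i ⊕ C_i ⊕ C'_i.
P'1: 0xB ⊕ 0xC ⊕ 0xC = 0xB.
P'2: 0x5 ⊕ 0x2 ⊕ 0x0 = 0x7.
P'3: 0xE ⊕ 0x9 ⊕ 0x2 = 0x5.

P'1 = 0xB, P'2 = 0x7, P'3 = 0x5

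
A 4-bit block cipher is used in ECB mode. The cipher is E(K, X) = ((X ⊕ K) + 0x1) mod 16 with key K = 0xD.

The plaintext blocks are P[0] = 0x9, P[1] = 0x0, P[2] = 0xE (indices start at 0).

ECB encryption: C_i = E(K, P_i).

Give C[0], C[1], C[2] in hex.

C[0] = 0x5, C[1] = 0xE, C[2] = 0x4

C[0]: E(K, 0x9) = 0x5.
C[1]: E(K, 0x0) = 0xE.
C[2]: E(K, 0xE) = 0x4.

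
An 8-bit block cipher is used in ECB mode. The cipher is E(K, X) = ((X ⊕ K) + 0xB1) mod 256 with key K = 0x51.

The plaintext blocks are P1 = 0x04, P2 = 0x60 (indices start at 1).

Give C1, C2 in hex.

ECB encryption: C_i = E(K, P_i).
C1: E(K, 0x04) = 0x06.
C2: E(K, 0x60) = 0xE2.

C1 = 0x06, C2 = 0xE2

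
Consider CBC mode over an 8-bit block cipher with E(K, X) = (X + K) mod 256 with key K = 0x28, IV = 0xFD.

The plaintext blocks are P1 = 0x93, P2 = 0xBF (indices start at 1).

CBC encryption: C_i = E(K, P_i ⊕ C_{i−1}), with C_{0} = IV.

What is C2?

C1: P1 ⊕ 0xFD = 0x6E; E(K, 0x6E) = 0x96.
C2: P2 ⊕ 0x96 = 0x29; E(K, 0x29) = 0x51.

C2 = 0x51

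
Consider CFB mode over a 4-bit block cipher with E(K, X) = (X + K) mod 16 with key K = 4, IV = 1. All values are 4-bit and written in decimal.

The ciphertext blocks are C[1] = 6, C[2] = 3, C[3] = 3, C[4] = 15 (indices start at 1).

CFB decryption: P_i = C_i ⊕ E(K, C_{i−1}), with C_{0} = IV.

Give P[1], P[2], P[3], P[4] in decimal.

P[1] = 3, P[2] = 9, P[3] = 4, P[4] = 8

P[1]: E(K, 1) = 5; 6 ⊕ 5 = 3.
P[2]: E(K, 6) = 10; 3 ⊕ 10 = 9.
P[3]: E(K, 3) = 7; 3 ⊕ 7 = 4.
P[4]: E(K, 3) = 7; 15 ⊕ 7 = 8.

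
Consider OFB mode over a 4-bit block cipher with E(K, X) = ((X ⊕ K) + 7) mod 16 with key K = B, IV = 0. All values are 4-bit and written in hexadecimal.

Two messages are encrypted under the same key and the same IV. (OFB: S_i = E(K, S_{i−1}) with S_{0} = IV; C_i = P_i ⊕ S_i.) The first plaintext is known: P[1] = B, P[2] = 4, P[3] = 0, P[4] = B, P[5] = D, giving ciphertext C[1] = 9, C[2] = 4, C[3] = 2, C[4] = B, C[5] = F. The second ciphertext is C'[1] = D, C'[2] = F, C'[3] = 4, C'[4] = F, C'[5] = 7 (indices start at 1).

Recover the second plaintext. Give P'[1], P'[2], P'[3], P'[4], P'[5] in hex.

P'[1] = F, P'[2] = F, P'[3] = 6, P'[4] = F, P'[5] = 5

In OFB with a reused IV, both messages share the same keystream S_i, so C_i ⊕ C'_i = P_i ⊕ P'_i and thus P'_i = P_i ⊕ C_i ⊕ C'_i.
P'[1]: B ⊕ 9 ⊕ D = F.
P'[2]: 4 ⊕ 4 ⊕ F = F.
P'[3]: 0 ⊕ 2 ⊕ 4 = 6.
P'[4]: B ⊕ B ⊕ F = F.
P'[5]: D ⊕ F ⊕ 7 = 5.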